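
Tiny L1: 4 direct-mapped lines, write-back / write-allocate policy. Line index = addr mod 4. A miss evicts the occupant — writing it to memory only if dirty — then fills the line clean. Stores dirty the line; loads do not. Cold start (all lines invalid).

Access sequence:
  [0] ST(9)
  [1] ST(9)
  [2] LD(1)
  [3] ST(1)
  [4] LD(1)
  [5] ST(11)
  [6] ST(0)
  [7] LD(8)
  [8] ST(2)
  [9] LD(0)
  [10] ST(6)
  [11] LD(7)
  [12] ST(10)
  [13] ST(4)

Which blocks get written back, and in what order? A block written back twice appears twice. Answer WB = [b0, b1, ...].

WB = [9, 0, 2, 11, 6]

0: W B9 → L1 miss [D]
1: W B9 → L1 hit [D]
2: R B1 → L1 miss wb→B9 [-]
3: W B1 → L1 hit [D]
4: R B1 → L1 hit [D]
5: W B11 → L3 miss [D]
6: W B0 → L0 miss [D]
7: R B8 → L0 miss wb→B0 [-]
8: W B2 → L2 miss [D]
9: R B0 → L0 miss [-]
10: W B6 → L2 miss wb→B2 [D]
11: R B7 → L3 miss wb→B11 [-]
12: W B10 → L2 miss wb→B6 [D]
13: W B4 → L0 miss [D]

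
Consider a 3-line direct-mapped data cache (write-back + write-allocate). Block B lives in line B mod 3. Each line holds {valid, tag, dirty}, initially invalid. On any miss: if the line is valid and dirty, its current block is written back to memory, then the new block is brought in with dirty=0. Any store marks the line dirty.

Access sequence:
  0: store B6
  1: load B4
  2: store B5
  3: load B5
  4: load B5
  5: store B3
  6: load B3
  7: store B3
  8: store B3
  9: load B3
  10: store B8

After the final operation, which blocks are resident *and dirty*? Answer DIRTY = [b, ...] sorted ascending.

DIRTY = [3, 8]

0: W B6 -> L0 miss  d=D]
1: R B4 -> L1 miss  d=-]
2: W B5 -> L2 miss  d=D]
3: R B5 -> L2 hit  d=D]
4: R B5 -> L2 hit  d=D]
5: W B3 -> L0 miss wb->B6  d=D]
6: R B3 -> L0 hit  d=D]
7: W B3 -> L0 hit  d=D]
8: W B3 -> L0 hit  d=D]
9: R B3 -> L0 hit  d=D]
10: W B8 -> L2 miss wb->B5  d=D]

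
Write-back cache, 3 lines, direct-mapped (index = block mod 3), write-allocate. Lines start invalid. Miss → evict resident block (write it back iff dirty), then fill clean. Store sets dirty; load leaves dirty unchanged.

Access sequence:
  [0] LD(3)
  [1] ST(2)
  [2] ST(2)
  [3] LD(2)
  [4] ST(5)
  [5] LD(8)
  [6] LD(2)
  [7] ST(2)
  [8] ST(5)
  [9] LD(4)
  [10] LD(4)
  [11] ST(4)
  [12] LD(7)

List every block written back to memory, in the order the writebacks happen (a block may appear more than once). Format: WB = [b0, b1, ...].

WB = [2, 5, 2, 4]

0: R B3 -> L0 miss  d=-]
1: W B2 -> L2 miss  d=D]
2: W B2 -> L2 hit  d=D]
3: R B2 -> L2 hit  d=D]
4: W B5 -> L2 miss wb->B2  d=D]
5: R B8 -> L2 miss wb->B5  d=-]
6: R B2 -> L2 miss  d=-]
7: W B2 -> L2 hit  d=D]
8: W B5 -> L2 miss wb->B2  d=D]
9: R B4 -> L1 miss  d=-]
10: R B4 -> L1 hit  d=-]
11: W B4 -> L1 hit  d=D]
12: R B7 -> L1 miss wb->B4  d=-]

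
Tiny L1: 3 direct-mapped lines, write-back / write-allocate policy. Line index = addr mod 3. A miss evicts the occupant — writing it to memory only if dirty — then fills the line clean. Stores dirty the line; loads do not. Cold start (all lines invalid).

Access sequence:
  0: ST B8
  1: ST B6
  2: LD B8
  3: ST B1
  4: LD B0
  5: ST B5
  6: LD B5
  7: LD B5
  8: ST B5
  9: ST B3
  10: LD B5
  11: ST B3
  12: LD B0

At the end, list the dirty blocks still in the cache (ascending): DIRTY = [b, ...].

DIRTY = [1, 5]

0: W B8 -> L2 miss  d=D]
1: W B6 -> L0 miss  d=D]
2: R B8 -> L2 hit  d=D]
3: W B1 -> L1 miss  d=D]
4: R B0 -> L0 miss wb->B6  d=-]
5: W B5 -> L2 miss wb->B8  d=D]
6: R B5 -> L2 hit  d=D]
7: R B5 -> L2 hit  d=D]
8: W B5 -> L2 hit  d=D]
9: W B3 -> L0 miss  d=D]
10: R B5 -> L2 hit  d=D]
11: W B3 -> L0 hit  d=D]
12: R B0 -> L0 miss wb->B3  d=-]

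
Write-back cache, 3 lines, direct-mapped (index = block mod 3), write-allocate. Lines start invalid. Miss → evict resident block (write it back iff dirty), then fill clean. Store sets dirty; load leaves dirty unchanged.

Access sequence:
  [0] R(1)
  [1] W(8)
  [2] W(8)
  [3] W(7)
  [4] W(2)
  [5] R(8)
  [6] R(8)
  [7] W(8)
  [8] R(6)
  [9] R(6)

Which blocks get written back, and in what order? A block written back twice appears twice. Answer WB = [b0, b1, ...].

  0 | R B1 → L1 miss [-]
  1 | W B8 → L2 miss [D]
  2 | W B8 → L2 hit [D]
  3 | W B7 → L1 miss [D]
  4 | W B2 → L2 miss wb→B8 [D]
  5 | R B8 → L2 miss wb→B2 [-]
  6 | R B8 → L2 hit [-]
  7 | W B8 → L2 hit [D]
  8 | R B6 → L0 miss [-]
  9 | R B6 → L0 hit [-]

WB = [8, 2]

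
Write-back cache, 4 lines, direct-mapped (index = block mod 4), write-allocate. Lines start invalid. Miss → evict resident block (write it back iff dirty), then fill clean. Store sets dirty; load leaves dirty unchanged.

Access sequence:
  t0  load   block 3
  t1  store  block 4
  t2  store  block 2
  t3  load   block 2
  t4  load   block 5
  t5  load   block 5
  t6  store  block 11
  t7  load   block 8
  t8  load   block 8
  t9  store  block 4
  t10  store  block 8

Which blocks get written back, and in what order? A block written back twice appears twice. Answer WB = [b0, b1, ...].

WB = [4, 4]

0: R B3 -> L3 miss  d=-]
1: W B4 -> L0 miss  d=D]
2: W B2 -> L2 miss  d=D]
3: R B2 -> L2 hit  d=D]
4: R B5 -> L1 miss  d=-]
5: R B5 -> L1 hit  d=-]
6: W B11 -> L3 miss  d=D]
7: R B8 -> L0 miss wb->B4  d=-]
8: R B8 -> L0 hit  d=-]
9: W B4 -> L0 miss  d=D]
10: W B8 -> L0 miss wb->B4  d=D]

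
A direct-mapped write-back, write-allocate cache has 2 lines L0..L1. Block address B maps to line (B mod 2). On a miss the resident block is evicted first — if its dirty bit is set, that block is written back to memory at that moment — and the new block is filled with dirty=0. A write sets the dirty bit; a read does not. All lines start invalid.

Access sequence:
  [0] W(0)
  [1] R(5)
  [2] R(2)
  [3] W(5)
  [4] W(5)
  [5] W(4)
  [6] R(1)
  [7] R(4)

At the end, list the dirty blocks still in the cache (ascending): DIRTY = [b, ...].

0: W B0 -> L0 miss  d=D]
1: R B5 -> L1 miss  d=-]
2: R B2 -> L0 miss wb->B0  d=-]
3: W B5 -> L1 hit  d=D]
4: W B5 -> L1 hit  d=D]
5: W B4 -> L0 miss  d=D]
6: R B1 -> L1 miss wb->B5  d=-]
7: R B4 -> L0 hit  d=D]

DIRTY = [4]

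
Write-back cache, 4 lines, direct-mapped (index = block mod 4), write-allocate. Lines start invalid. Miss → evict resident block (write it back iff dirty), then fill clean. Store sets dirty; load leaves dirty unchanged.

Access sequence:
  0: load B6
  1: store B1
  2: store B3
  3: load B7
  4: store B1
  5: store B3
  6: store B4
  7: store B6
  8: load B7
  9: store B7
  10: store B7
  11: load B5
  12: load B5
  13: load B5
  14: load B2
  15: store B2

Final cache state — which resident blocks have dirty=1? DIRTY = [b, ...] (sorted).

DIRTY = [2, 4, 7]

0: R B6 -> L2 miss  d=-]
1: W B1 -> L1 miss  d=D]
2: W B3 -> L3 miss  d=D]
3: R B7 -> L3 miss wb->B3  d=-]
4: W B1 -> L1 hit  d=D]
5: W B3 -> L3 miss  d=D]
6: W B4 -> L0 miss  d=D]
7: W B6 -> L2 hit  d=D]
8: R B7 -> L3 miss wb->B3  d=-]
9: W B7 -> L3 hit  d=D]
10: W B7 -> L3 hit  d=D]
11: R B5 -> L1 miss wb->B1  d=-]
12: R B5 -> L1 hit  d=-]
13: R B5 -> L1 hit  d=-]
14: R B2 -> L2 miss wb->B6  d=-]
15: W B2 -> L2 hit  d=D]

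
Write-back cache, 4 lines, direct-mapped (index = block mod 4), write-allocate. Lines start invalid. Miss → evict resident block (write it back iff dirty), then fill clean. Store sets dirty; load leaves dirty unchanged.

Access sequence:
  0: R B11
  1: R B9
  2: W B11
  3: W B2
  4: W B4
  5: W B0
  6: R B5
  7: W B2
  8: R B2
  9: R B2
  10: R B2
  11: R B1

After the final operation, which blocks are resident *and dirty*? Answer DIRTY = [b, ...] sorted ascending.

DIRTY = [0, 2, 11]

0: R B11 -> L3 miss  d=-]
1: R B9 -> L1 miss  d=-]
2: W B11 -> L3 hit  d=D]
3: W B2 -> L2 miss  d=D]
4: W B4 -> L0 miss  d=D]
5: W B0 -> L0 miss wb->B4  d=D]
6: R B5 -> L1 miss  d=-]
7: W B2 -> L2 hit  d=D]
8: R B2 -> L2 hit  d=D]
9: R B2 -> L2 hit  d=D]
10: R B2 -> L2 hit  d=D]
11: R B1 -> L1 miss  d=-]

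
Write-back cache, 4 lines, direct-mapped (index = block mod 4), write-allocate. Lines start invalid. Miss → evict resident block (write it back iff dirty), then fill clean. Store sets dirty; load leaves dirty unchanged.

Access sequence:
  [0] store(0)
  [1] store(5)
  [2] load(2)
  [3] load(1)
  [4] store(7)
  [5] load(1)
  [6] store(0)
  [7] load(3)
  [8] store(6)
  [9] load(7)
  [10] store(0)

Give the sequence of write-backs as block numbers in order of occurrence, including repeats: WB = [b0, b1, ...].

WB = [5, 7]

  0 | W B0 → L0 miss [D]
  1 | W B5 → L1 miss [D]
  2 | R B2 → L2 miss [-]
  3 | R B1 → L1 miss wb→B5 [-]
  4 | W B7 → L3 miss [D]
  5 | R B1 → L1 hit [-]
  6 | W B0 → L0 hit [D]
  7 | R B3 → L3 miss wb→B7 [-]
  8 | W B6 → L2 miss [D]
  9 | R B7 → L3 miss [-]
  10 | W B0 → L0 hit [D]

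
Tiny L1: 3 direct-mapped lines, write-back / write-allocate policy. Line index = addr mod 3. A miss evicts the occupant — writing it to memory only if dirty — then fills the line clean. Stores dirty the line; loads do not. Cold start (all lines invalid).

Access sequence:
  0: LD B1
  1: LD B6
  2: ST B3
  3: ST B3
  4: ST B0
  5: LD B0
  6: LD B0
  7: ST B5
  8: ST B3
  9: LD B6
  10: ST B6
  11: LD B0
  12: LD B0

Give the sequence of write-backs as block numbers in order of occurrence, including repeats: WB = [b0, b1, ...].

0: R B1 → L1 miss [-]
1: R B6 → L0 miss [-]
2: W B3 → L0 miss [D]
3: W B3 → L0 hit [D]
4: W B0 → L0 miss wb→B3 [D]
5: R B0 → L0 hit [D]
6: R B0 → L0 hit [D]
7: W B5 → L2 miss [D]
8: W B3 → L0 miss wb→B0 [D]
9: R B6 → L0 miss wb→B3 [-]
10: W B6 → L0 hit [D]
11: R B0 → L0 miss wb→B6 [-]
12: R B0 → L0 hit [-]

WB = [3, 0, 3, 6]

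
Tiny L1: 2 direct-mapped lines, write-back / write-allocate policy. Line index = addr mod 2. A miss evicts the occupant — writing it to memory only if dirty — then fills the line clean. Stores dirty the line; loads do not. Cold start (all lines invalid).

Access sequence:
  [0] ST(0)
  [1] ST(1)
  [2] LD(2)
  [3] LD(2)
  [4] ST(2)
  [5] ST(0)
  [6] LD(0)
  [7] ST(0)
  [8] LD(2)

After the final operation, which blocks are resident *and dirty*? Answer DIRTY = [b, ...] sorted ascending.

DIRTY = [1]

0: W B0 -> L0 miss  d=D]
1: W B1 -> L1 miss  d=D]
2: R B2 -> L0 miss wb->B0  d=-]
3: R B2 -> L0 hit  d=-]
4: W B2 -> L0 hit  d=D]
5: W B0 -> L0 miss wb->B2  d=D]
6: R B0 -> L0 hit  d=D]
7: W B0 -> L0 hit  d=D]
8: R B2 -> L0 miss wb->B0  d=-]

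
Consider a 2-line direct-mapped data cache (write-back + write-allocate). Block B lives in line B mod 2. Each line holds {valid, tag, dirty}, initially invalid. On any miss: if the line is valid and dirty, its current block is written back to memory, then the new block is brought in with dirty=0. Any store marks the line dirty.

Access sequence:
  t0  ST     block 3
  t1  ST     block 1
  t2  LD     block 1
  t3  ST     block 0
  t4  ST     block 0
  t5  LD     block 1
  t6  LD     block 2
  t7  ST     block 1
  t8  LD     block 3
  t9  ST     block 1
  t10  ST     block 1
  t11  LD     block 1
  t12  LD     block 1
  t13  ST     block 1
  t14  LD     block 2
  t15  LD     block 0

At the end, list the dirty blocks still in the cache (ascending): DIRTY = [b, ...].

0: W B3 -> L1 miss  d=D]
1: W B1 -> L1 miss wb->B3  d=D]
2: R B1 -> L1 hit  d=D]
3: W B0 -> L0 miss  d=D]
4: W B0 -> L0 hit  d=D]
5: R B1 -> L1 hit  d=D]
6: R B2 -> L0 miss wb->B0  d=-]
7: W B1 -> L1 hit  d=D]
8: R B3 -> L1 miss wb->B1  d=-]
9: W B1 -> L1 miss  d=D]
10: W B1 -> L1 hit  d=D]
11: R B1 -> L1 hit  d=D]
12: R B1 -> L1 hit  d=D]
13: W B1 -> L1 hit  d=D]
14: R B2 -> L0 hit  d=-]
15: R B0 -> L0 miss  d=-]

DIRTY = [1]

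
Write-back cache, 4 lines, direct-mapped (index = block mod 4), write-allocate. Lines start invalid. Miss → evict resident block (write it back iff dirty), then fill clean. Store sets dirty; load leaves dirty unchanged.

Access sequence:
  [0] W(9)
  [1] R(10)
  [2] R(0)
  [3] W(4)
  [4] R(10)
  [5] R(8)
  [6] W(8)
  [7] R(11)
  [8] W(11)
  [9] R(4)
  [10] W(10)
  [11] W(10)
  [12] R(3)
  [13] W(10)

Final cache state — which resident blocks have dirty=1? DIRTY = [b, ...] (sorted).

0: W B9 -> L1 miss  d=D]
1: R B10 -> L2 miss  d=-]
2: R B0 -> L0 miss  d=-]
3: W B4 -> L0 miss  d=D]
4: R B10 -> L2 hit  d=-]
5: R B8 -> L0 miss wb->B4  d=-]
6: W B8 -> L0 hit  d=D]
7: R B11 -> L3 miss  d=-]
8: W B11 -> L3 hit  d=D]
9: R B4 -> L0 miss wb->B8  d=-]
10: W B10 -> L2 hit  d=D]
11: W B10 -> L2 hit  d=D]
12: R B3 -> L3 miss wb->B11  d=-]
13: W B10 -> L2 hit  d=D]

DIRTY = [9, 10]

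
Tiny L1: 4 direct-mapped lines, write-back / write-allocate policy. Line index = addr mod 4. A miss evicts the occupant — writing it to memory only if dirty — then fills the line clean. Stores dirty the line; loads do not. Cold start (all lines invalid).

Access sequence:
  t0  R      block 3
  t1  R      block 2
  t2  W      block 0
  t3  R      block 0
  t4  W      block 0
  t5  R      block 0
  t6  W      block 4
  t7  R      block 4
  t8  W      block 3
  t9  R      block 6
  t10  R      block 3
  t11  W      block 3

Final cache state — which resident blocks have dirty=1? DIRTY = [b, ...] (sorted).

DIRTY = [3, 4]

0: R B3 -> L3 miss  d=-]
1: R B2 -> L2 miss  d=-]
2: W B0 -> L0 miss  d=D]
3: R B0 -> L0 hit  d=D]
4: W B0 -> L0 hit  d=D]
5: R B0 -> L0 hit  d=D]
6: W B4 -> L0 miss wb->B0  d=D]
7: R B4 -> L0 hit  d=D]
8: W B3 -> L3 hit  d=D]
9: R B6 -> L2 miss  d=-]
10: R B3 -> L3 hit  d=D]
11: W B3 -> L3 hit  d=D]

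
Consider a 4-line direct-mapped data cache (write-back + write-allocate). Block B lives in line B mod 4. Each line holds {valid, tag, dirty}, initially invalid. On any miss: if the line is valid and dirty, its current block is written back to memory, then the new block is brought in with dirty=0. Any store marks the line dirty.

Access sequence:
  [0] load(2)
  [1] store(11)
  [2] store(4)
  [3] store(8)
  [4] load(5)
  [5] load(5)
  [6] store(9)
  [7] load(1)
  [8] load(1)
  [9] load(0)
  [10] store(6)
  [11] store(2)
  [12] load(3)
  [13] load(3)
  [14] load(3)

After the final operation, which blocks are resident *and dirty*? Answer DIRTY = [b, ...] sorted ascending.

0: R B2 → L2 miss [-]
1: W B11 → L3 miss [D]
2: W B4 → L0 miss [D]
3: W B8 → L0 miss wb→B4 [D]
4: R B5 → L1 miss [-]
5: R B5 → L1 hit [-]
6: W B9 → L1 miss [D]
7: R B1 → L1 miss wb→B9 [-]
8: R B1 → L1 hit [-]
9: R B0 → L0 miss wb→B8 [-]
10: W B6 → L2 miss [D]
11: W B2 → L2 miss wb→B6 [D]
12: R B3 → L3 miss wb→B11 [-]
13: R B3 → L3 hit [-]
14: R B3 → L3 hit [-]

DIRTY = [2]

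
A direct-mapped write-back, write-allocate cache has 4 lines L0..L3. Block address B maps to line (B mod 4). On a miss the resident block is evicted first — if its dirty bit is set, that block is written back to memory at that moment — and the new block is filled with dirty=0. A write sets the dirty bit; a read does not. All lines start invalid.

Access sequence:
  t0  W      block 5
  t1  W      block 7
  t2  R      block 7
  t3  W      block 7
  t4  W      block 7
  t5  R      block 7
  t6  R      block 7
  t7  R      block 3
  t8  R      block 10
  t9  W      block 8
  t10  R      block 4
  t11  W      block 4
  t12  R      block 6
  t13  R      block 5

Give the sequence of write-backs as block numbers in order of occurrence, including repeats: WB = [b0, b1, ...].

0: W B5 → L1 miss [D]
1: W B7 → L3 miss [D]
2: R B7 → L3 hit [D]
3: W B7 → L3 hit [D]
4: W B7 → L3 hit [D]
5: R B7 → L3 hit [D]
6: R B7 → L3 hit [D]
7: R B3 → L3 miss wb→B7 [-]
8: R B10 → L2 miss [-]
9: W B8 → L0 miss [D]
10: R B4 → L0 miss wb→B8 [-]
11: W B4 → L0 hit [D]
12: R B6 → L2 miss [-]
13: R B5 → L1 hit [D]

WB = [7, 8]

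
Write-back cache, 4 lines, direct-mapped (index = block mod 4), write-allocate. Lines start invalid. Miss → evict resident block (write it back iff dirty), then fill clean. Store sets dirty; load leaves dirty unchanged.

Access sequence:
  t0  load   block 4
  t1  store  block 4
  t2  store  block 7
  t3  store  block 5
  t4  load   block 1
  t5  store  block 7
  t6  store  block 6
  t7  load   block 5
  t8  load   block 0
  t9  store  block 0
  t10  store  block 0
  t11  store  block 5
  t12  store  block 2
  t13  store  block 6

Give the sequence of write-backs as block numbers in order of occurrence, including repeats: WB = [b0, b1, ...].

0: R B4 → L0 miss [-]
1: W B4 → L0 hit [D]
2: W B7 → L3 miss [D]
3: W B5 → L1 miss [D]
4: R B1 → L1 miss wb→B5 [-]
5: W B7 → L3 hit [D]
6: W B6 → L2 miss [D]
7: R B5 → L1 miss [-]
8: R B0 → L0 miss wb→B4 [-]
9: W B0 → L0 hit [D]
10: W B0 → L0 hit [D]
11: W B5 → L1 hit [D]
12: W B2 → L2 miss wb→B6 [D]
13: W B6 → L2 miss wb→B2 [D]

WB = [5, 4, 6, 2]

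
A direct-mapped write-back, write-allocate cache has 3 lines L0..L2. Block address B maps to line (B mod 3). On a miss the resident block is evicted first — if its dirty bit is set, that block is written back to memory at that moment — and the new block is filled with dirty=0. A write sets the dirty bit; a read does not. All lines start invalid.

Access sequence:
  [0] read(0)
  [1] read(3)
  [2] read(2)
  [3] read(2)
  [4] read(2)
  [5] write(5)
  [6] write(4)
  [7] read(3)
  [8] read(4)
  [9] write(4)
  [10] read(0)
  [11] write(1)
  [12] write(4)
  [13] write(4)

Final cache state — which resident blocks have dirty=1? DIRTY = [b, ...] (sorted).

0: R B0 → L0 miss [-]
1: R B3 → L0 miss [-]
2: R B2 → L2 miss [-]
3: R B2 → L2 hit [-]
4: R B2 → L2 hit [-]
5: W B5 → L2 miss [D]
6: W B4 → L1 miss [D]
7: R B3 → L0 hit [-]
8: R B4 → L1 hit [D]
9: W B4 → L1 hit [D]
10: R B0 → L0 miss [-]
11: W B1 → L1 miss wb→B4 [D]
12: W B4 → L1 miss wb→B1 [D]
13: W B4 → L1 hit [D]

DIRTY = [4, 5]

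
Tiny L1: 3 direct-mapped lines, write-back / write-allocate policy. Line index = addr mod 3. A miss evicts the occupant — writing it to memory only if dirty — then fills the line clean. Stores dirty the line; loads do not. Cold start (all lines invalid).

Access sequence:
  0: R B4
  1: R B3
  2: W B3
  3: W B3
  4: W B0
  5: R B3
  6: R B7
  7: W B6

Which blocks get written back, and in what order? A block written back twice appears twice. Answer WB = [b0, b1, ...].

WB = [3, 0]

  0 | R B4 → L1 miss [-]
  1 | R B3 → L0 miss [-]
  2 | W B3 → L0 hit [D]
  3 | W B3 → L0 hit [D]
  4 | W B0 → L0 miss wb→B3 [D]
  5 | R B3 → L0 miss wb→B0 [-]
  6 | R B7 → L1 miss [-]
  7 | W B6 → L0 miss [D]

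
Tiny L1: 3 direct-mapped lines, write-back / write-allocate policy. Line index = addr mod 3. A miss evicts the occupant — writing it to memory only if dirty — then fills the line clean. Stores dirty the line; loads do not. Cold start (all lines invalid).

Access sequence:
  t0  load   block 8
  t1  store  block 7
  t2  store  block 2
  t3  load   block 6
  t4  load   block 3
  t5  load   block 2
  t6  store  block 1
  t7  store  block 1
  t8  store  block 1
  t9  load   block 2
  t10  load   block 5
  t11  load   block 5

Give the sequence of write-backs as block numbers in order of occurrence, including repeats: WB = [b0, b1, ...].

0: R B8 → L2 miss [-]
1: W B7 → L1 miss [D]
2: W B2 → L2 miss [D]
3: R B6 → L0 miss [-]
4: R B3 → L0 miss [-]
5: R B2 → L2 hit [D]
6: W B1 → L1 miss wb→B7 [D]
7: W B1 → L1 hit [D]
8: W B1 → L1 hit [D]
9: R B2 → L2 hit [D]
10: R B5 → L2 miss wb→B2 [-]
11: R B5 → L2 hit [-]

WB = [7, 2]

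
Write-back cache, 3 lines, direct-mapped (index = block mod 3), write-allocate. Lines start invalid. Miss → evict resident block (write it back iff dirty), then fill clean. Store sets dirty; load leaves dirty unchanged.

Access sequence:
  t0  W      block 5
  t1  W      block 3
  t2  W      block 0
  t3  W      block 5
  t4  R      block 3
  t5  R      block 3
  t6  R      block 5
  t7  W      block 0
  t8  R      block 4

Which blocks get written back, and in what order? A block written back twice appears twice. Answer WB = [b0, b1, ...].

0: W B5 → L2 miss [D]
1: W B3 → L0 miss [D]
2: W B0 → L0 miss wb→B3 [D]
3: W B5 → L2 hit [D]
4: R B3 → L0 miss wb→B0 [-]
5: R B3 → L0 hit [-]
6: R B5 → L2 hit [D]
7: W B0 → L0 miss [D]
8: R B4 → L1 miss [-]

WB = [3, 0]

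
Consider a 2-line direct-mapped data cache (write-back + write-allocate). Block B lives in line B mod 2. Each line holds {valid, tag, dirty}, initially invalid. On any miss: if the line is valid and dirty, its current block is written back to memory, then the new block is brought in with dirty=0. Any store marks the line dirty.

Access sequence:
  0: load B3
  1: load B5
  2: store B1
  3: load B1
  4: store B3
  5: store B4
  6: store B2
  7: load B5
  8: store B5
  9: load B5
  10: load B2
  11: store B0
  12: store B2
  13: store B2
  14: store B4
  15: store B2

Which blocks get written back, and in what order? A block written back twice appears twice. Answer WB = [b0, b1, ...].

0: R B3 -> L1 miss  d=-]
1: R B5 -> L1 miss  d=-]
2: W B1 -> L1 miss  d=D]
3: R B1 -> L1 hit  d=D]
4: W B3 -> L1 miss wb->B1  d=D]
5: W B4 -> L0 miss  d=D]
6: W B2 -> L0 miss wb->B4  d=D]
7: R B5 -> L1 miss wb->B3  d=-]
8: W B5 -> L1 hit  d=D]
9: R B5 -> L1 hit  d=D]
10: R B2 -> L0 hit  d=D]
11: W B0 -> L0 miss wb->B2  d=D]
12: W B2 -> L0 miss wb->B0  d=D]
13: W B2 -> L0 hit  d=D]
14: W B4 -> L0 miss wb->B2  d=D]
15: W B2 -> L0 miss wb->B4  d=D]

WB = [1, 4, 3, 2, 0, 2, 4]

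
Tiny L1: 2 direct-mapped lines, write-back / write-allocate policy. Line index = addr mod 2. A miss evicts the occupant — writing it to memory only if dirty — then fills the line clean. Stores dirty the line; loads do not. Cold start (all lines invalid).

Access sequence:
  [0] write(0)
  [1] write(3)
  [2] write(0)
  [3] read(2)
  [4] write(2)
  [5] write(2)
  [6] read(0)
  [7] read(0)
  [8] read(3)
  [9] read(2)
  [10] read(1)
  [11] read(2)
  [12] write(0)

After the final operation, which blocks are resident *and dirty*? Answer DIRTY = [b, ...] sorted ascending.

DIRTY = [0]

  0 | W B0 → L0 miss [D]
  1 | W B3 → L1 miss [D]
  2 | W B0 → L0 hit [D]
  3 | R B2 → L0 miss wb→B0 [-]
  4 | W B2 → L0 hit [D]
  5 | W B2 → L0 hit [D]
  6 | R B0 → L0 miss wb→B2 [-]
  7 | R B0 → L0 hit [-]
  8 | R B3 → L1 hit [D]
  9 | R B2 → L0 miss [-]
  10 | R B1 → L1 miss wb→B3 [-]
  11 | R B2 → L0 hit [-]
  12 | W B0 → L0 miss [D]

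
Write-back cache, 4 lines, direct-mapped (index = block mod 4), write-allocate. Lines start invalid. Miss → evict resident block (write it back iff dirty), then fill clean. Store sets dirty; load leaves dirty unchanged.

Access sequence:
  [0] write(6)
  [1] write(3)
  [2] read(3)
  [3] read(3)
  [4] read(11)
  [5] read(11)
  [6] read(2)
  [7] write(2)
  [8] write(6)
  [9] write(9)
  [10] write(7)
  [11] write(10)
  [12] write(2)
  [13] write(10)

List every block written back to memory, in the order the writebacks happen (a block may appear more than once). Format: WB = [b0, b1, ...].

WB = [3, 6, 2, 6, 10, 2]

  0 | W B6 → L2 miss [D]
  1 | W B3 → L3 miss [D]
  2 | R B3 → L3 hit [D]
  3 | R B3 → L3 hit [D]
  4 | R B11 → L3 miss wb→B3 [-]
  5 | R B11 → L3 hit [-]
  6 | R B2 → L2 miss wb→B6 [-]
  7 | W B2 → L2 hit [D]
  8 | W B6 → L2 miss wb→B2 [D]
  9 | W B9 → L1 miss [D]
  10 | W B7 → L3 miss [D]
  11 | W B10 → L2 miss wb→B6 [D]
  12 | W B2 → L2 miss wb→B10 [D]
  13 | W B10 → L2 miss wb→B2 [D]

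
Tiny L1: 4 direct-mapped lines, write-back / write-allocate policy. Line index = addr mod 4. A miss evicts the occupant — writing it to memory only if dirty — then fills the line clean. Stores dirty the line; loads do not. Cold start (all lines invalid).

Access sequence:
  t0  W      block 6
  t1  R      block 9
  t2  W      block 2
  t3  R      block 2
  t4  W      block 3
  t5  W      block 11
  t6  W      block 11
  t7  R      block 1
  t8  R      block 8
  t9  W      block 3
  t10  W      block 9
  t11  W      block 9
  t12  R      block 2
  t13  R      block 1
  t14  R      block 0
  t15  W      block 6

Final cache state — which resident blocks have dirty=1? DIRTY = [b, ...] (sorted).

  0 | W B6 → L2 miss [D]
  1 | R B9 → L1 miss [-]
  2 | W B2 → L2 miss wb→B6 [D]
  3 | R B2 → L2 hit [D]
  4 | W B3 → L3 miss [D]
  5 | W B11 → L3 miss wb→B3 [D]
  6 | W B11 → L3 hit [D]
  7 | R B1 → L1 miss [-]
  8 | R B8 → L0 miss [-]
  9 | W B3 → L3 miss wb→B11 [D]
  10 | W B9 → L1 miss [D]
  11 | W B9 → L1 hit [D]
  12 | R B2 → L2 hit [D]
  13 | R B1 → L1 miss wb→B9 [-]
  14 | R B0 → L0 miss [-]
  15 | W B6 → L2 miss wb→B2 [D]

DIRTY = [3, 6]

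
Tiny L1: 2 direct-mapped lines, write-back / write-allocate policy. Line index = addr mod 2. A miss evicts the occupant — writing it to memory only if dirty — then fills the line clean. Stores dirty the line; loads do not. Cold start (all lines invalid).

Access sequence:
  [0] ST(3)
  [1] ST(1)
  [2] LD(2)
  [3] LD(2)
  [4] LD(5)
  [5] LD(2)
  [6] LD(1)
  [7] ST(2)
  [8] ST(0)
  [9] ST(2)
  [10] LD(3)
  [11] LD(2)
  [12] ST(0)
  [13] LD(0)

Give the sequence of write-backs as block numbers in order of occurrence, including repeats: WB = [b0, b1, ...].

0: W B3 -> L1 miss  d=D]
1: W B1 -> L1 miss wb->B3  d=D]
2: R B2 -> L0 miss  d=-]
3: R B2 -> L0 hit  d=-]
4: R B5 -> L1 miss wb->B1  d=-]
5: R B2 -> L0 hit  d=-]
6: R B1 -> L1 miss  d=-]
7: W B2 -> L0 hit  d=D]
8: W B0 -> L0 miss wb->B2  d=D]
9: W B2 -> L0 miss wb->B0  d=D]
10: R B3 -> L1 miss  d=-]
11: R B2 -> L0 hit  d=D]
12: W B0 -> L0 miss wb->B2  d=D]
13: R B0 -> L0 hit  d=D]

WB = [3, 1, 2, 0, 2]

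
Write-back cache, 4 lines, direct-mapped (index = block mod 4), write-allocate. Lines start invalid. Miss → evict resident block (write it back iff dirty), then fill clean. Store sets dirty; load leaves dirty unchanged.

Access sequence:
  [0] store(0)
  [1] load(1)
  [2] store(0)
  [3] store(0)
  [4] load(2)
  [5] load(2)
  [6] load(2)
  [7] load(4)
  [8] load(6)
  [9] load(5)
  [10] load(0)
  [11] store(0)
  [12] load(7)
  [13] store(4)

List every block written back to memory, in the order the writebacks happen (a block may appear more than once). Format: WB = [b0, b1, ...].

WB = [0, 0]

0: W B0 -> L0 miss  d=D]
1: R B1 -> L1 miss  d=-]
2: W B0 -> L0 hit  d=D]
3: W B0 -> L0 hit  d=D]
4: R B2 -> L2 miss  d=-]
5: R B2 -> L2 hit  d=-]
6: R B2 -> L2 hit  d=-]
7: R B4 -> L0 miss wb->B0  d=-]
8: R B6 -> L2 miss  d=-]
9: R B5 -> L1 miss  d=-]
10: R B0 -> L0 miss  d=-]
11: W B0 -> L0 hit  d=D]
12: R B7 -> L3 miss  d=-]
13: W B4 -> L0 miss wb->B0  d=D]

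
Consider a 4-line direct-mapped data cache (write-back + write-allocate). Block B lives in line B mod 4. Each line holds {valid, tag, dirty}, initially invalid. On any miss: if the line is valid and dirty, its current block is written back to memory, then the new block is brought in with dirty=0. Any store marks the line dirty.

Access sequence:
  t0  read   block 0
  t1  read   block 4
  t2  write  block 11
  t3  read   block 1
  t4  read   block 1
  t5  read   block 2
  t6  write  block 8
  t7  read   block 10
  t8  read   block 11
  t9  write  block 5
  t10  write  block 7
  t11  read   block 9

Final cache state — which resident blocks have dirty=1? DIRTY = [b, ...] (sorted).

0: R B0 -> L0 miss  d=-]
1: R B4 -> L0 miss  d=-]
2: W B11 -> L3 miss  d=D]
3: R B1 -> L1 miss  d=-]
4: R B1 -> L1 hit  d=-]
5: R B2 -> L2 miss  d=-]
6: W B8 -> L0 miss  d=D]
7: R B10 -> L2 miss  d=-]
8: R B11 -> L3 hit  d=D]
9: W B5 -> L1 miss  d=D]
10: W B7 -> L3 miss wb->B11  d=D]
11: R B9 -> L1 miss wb->B5  d=-]

DIRTY = [7, 8]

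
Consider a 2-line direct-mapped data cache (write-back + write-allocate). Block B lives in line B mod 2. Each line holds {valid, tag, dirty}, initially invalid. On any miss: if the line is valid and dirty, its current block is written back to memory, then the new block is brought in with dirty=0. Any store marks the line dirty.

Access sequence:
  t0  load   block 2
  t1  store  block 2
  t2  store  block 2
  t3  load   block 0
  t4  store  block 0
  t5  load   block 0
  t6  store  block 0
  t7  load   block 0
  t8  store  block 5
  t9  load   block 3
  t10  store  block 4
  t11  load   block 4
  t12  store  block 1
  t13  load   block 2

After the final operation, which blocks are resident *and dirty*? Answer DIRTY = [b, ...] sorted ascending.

0: R B2 -> L0 miss  d=-]
1: W B2 -> L0 hit  d=D]
2: W B2 -> L0 hit  d=D]
3: R B0 -> L0 miss wb->B2  d=-]
4: W B0 -> L0 hit  d=D]
5: R B0 -> L0 hit  d=D]
6: W B0 -> L0 hit  d=D]
7: R B0 -> L0 hit  d=D]
8: W B5 -> L1 miss  d=D]
9: R B3 -> L1 miss wb->B5  d=-]
10: W B4 -> L0 miss wb->B0  d=D]
11: R B4 -> L0 hit  d=D]
12: W B1 -> L1 miss  d=D]
13: R B2 -> L0 miss wb->B4  d=-]

DIRTY = [1]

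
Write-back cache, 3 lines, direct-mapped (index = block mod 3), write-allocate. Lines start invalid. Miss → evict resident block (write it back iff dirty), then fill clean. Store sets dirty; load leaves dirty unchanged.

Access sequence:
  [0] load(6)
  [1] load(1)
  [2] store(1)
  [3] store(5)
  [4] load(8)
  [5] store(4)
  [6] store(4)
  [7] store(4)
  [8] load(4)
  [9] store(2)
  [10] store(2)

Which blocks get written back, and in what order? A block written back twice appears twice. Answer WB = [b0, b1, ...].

  0 | R B6 → L0 miss [-]
  1 | R B1 → L1 miss [-]
  2 | W B1 → L1 hit [D]
  3 | W B5 → L2 miss [D]
  4 | R B8 → L2 miss wb→B5 [-]
  5 | W B4 → L1 miss wb→B1 [D]
  6 | W B4 → L1 hit [D]
  7 | W B4 → L1 hit [D]
  8 | R B4 → L1 hit [D]
  9 | W B2 → L2 miss [D]
  10 | W B2 → L2 hit [D]

WB = [5, 1]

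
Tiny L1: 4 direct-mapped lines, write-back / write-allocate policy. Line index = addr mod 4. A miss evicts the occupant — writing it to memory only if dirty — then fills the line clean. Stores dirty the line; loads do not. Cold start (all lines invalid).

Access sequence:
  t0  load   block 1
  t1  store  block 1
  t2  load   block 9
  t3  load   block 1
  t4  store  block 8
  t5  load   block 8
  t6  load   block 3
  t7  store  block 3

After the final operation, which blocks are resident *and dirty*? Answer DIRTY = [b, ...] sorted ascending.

0: R B1 -> L1 miss  d=-]
1: W B1 -> L1 hit  d=D]
2: R B9 -> L1 miss wb->B1  d=-]
3: R B1 -> L1 miss  d=-]
4: W B8 -> L0 miss  d=D]
5: R B8 -> L0 hit  d=D]
6: R B3 -> L3 miss  d=-]
7: W B3 -> L3 hit  d=D]

DIRTY = [3, 8]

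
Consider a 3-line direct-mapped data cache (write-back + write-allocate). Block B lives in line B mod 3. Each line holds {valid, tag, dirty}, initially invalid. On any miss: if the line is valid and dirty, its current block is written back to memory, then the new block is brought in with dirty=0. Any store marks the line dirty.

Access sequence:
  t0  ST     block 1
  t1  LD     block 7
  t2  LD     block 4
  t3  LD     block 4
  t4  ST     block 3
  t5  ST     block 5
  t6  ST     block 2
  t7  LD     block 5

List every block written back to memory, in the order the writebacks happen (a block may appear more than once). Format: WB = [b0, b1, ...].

WB = [1, 5, 2]

  0 | W B1 → L1 miss [D]
  1 | R B7 → L1 miss wb→B1 [-]
  2 | R B4 → L1 miss [-]
  3 | R B4 → L1 hit [-]
  4 | W B3 → L0 miss [D]
  5 | W B5 → L2 miss [D]
  6 | W B2 → L2 miss wb→B5 [D]
  7 | R B5 → L2 miss wb→B2 [-]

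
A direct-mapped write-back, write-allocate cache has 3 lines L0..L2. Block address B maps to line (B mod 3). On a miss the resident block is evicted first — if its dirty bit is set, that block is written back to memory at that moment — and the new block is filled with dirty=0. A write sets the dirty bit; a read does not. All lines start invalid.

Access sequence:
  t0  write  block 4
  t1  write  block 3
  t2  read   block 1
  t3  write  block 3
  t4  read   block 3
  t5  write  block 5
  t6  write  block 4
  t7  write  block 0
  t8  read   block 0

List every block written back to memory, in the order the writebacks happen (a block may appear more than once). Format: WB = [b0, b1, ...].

WB = [4, 3]

0: W B4 → L1 miss [D]
1: W B3 → L0 miss [D]
2: R B1 → L1 miss wb→B4 [-]
3: W B3 → L0 hit [D]
4: R B3 → L0 hit [D]
5: W B5 → L2 miss [D]
6: W B4 → L1 miss [D]
7: W B0 → L0 miss wb→B3 [D]
8: R B0 → L0 hit [D]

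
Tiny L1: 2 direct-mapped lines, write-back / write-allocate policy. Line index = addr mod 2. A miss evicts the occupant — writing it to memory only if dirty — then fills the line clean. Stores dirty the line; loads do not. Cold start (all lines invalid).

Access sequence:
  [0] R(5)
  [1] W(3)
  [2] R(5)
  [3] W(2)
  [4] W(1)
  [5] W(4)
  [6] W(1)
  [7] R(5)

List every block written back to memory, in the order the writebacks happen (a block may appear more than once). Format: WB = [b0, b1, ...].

WB = [3, 2, 1]

0: R B5 -> L1 miss  d=-]
1: W B3 -> L1 miss  d=D]
2: R B5 -> L1 miss wb->B3  d=-]
3: W B2 -> L0 miss  d=D]
4: W B1 -> L1 miss  d=D]
5: W B4 -> L0 miss wb->B2  d=D]
6: W B1 -> L1 hit  d=D]
7: R B5 -> L1 miss wb->B1  d=-]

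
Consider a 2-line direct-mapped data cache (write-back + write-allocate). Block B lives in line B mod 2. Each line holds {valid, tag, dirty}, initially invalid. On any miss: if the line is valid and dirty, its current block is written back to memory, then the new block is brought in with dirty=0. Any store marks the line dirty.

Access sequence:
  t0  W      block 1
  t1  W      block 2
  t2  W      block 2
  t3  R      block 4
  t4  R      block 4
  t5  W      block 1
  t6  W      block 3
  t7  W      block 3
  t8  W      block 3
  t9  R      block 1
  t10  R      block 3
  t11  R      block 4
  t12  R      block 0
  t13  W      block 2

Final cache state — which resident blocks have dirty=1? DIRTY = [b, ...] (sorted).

0: W B1 → L1 miss [D]
1: W B2 → L0 miss [D]
2: W B2 → L0 hit [D]
3: R B4 → L0 miss wb→B2 [-]
4: R B4 → L0 hit [-]
5: W B1 → L1 hit [D]
6: W B3 → L1 miss wb→B1 [D]
7: W B3 → L1 hit [D]
8: W B3 → L1 hit [D]
9: R B1 → L1 miss wb→B3 [-]
10: R B3 → L1 miss [-]
11: R B4 → L0 hit [-]
12: R B0 → L0 miss [-]
13: W B2 → L0 miss [D]

DIRTY = [2]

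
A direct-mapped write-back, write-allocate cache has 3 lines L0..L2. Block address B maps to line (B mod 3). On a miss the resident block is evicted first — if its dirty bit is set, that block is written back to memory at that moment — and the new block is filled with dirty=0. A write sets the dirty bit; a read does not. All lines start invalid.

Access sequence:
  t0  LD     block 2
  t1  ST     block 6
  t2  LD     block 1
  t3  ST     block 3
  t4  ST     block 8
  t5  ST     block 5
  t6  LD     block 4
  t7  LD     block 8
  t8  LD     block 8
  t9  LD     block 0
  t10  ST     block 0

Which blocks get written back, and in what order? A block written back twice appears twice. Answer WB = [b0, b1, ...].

WB = [6, 8, 5, 3]

0: R B2 → L2 miss [-]
1: W B6 → L0 miss [D]
2: R B1 → L1 miss [-]
3: W B3 → L0 miss wb→B6 [D]
4: W B8 → L2 miss [D]
5: W B5 → L2 miss wb→B8 [D]
6: R B4 → L1 miss [-]
7: R B8 → L2 miss wb→B5 [-]
8: R B8 → L2 hit [-]
9: R B0 → L0 miss wb→B3 [-]
10: W B0 → L0 hit [D]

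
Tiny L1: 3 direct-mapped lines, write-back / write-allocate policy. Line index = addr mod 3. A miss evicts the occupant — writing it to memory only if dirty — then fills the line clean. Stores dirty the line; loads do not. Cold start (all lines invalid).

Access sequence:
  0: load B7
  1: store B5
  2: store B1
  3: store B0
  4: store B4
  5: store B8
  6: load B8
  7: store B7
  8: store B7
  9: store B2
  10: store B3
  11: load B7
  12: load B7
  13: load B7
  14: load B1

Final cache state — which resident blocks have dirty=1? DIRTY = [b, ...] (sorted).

0: R B7 → L1 miss [-]
1: W B5 → L2 miss [D]
2: W B1 → L1 miss [D]
3: W B0 → L0 miss [D]
4: W B4 → L1 miss wb→B1 [D]
5: W B8 → L2 miss wb→B5 [D]
6: R B8 → L2 hit [D]
7: W B7 → L1 miss wb→B4 [D]
8: W B7 → L1 hit [D]
9: W B2 → L2 miss wb→B8 [D]
10: W B3 → L0 miss wb→B0 [D]
11: R B7 → L1 hit [D]
12: R B7 → L1 hit [D]
13: R B7 → L1 hit [D]
14: R B1 → L1 miss wb→B7 [-]

DIRTY = [2, 3]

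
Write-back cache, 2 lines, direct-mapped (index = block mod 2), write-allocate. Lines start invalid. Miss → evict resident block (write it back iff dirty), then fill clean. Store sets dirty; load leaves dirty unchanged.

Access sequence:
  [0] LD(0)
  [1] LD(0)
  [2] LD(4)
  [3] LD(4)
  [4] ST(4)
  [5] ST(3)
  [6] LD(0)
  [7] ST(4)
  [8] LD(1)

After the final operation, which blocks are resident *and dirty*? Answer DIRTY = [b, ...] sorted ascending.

  0 | R B0 → L0 miss [-]
  1 | R B0 → L0 hit [-]
  2 | R B4 → L0 miss [-]
  3 | R B4 → L0 hit [-]
  4 | W B4 → L0 hit [D]
  5 | W B3 → L1 miss [D]
  6 | R B0 → L0 miss wb→B4 [-]
  7 | W B4 → L0 miss [D]
  8 | R B1 → L1 miss wb→B3 [-]

DIRTY = [4]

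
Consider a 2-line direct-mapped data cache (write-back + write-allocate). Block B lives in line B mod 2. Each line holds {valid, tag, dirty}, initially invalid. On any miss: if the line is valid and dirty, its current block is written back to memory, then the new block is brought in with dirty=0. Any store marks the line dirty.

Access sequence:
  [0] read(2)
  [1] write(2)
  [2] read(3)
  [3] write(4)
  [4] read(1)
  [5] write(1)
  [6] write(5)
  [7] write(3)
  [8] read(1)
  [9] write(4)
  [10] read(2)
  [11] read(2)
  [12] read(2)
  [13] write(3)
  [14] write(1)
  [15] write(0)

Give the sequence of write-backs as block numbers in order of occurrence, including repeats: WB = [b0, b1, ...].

WB = [2, 1, 5, 3, 4, 3]

0: R B2 → L0 miss [-]
1: W B2 → L0 hit [D]
2: R B3 → L1 miss [-]
3: W B4 → L0 miss wb→B2 [D]
4: R B1 → L1 miss [-]
5: W B1 → L1 hit [D]
6: W B5 → L1 miss wb→B1 [D]
7: W B3 → L1 miss wb→B5 [D]
8: R B1 → L1 miss wb→B3 [-]
9: W B4 → L0 hit [D]
10: R B2 → L0 miss wb→B4 [-]
11: R B2 → L0 hit [-]
12: R B2 → L0 hit [-]
13: W B3 → L1 miss [D]
14: W B1 → L1 miss wb→B3 [D]
15: W B0 → L0 miss [D]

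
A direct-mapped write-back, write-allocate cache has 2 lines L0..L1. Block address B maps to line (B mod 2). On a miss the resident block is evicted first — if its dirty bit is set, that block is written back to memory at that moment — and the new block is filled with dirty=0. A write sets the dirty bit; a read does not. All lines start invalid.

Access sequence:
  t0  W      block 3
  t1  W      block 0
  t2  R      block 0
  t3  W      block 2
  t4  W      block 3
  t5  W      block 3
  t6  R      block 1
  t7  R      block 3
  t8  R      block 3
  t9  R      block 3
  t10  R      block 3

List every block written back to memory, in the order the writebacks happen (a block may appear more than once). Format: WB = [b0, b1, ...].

0: W B3 -> L1 miss  d=D]
1: W B0 -> L0 miss  d=D]
2: R B0 -> L0 hit  d=D]
3: W B2 -> L0 miss wb->B0  d=D]
4: W B3 -> L1 hit  d=D]
5: W B3 -> L1 hit  d=D]
6: R B1 -> L1 miss wb->B3  d=-]
7: R B3 -> L1 miss  d=-]
8: R B3 -> L1 hit  d=-]
9: R B3 -> L1 hit  d=-]
10: R B3 -> L1 hit  d=-]

WB = [0, 3]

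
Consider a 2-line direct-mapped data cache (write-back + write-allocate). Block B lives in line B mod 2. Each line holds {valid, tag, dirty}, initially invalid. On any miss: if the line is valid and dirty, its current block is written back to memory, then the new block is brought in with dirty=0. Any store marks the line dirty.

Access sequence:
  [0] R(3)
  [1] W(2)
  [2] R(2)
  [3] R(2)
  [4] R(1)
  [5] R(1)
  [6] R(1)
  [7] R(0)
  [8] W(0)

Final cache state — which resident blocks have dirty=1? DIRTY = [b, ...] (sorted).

DIRTY = [0]

0: R B3 → L1 miss [-]
1: W B2 → L0 miss [D]
2: R B2 → L0 hit [D]
3: R B2 → L0 hit [D]
4: R B1 → L1 miss [-]
5: R B1 → L1 hit [-]
6: R B1 → L1 hit [-]
7: R B0 → L0 miss wb→B2 [-]
8: W B0 → L0 hit [D]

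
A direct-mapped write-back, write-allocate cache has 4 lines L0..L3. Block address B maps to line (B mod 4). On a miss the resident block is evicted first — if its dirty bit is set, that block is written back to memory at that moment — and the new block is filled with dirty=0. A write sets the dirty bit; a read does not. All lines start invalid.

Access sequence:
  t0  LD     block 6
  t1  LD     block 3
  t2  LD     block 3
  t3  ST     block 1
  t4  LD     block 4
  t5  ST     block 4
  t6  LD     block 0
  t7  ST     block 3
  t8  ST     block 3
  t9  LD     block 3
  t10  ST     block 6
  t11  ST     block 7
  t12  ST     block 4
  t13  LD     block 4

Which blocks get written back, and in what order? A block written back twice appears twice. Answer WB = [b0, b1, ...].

0: R B6 → L2 miss [-]
1: R B3 → L3 miss [-]
2: R B3 → L3 hit [-]
3: W B1 → L1 miss [D]
4: R B4 → L0 miss [-]
5: W B4 → L0 hit [D]
6: R B0 → L0 miss wb→B4 [-]
7: W B3 → L3 hit [D]
8: W B3 → L3 hit [D]
9: R B3 → L3 hit [D]
10: W B6 → L2 hit [D]
11: W B7 → L3 miss wb→B3 [D]
12: W B4 → L0 miss [D]
13: R B4 → L0 hit [D]

WB = [4, 3]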